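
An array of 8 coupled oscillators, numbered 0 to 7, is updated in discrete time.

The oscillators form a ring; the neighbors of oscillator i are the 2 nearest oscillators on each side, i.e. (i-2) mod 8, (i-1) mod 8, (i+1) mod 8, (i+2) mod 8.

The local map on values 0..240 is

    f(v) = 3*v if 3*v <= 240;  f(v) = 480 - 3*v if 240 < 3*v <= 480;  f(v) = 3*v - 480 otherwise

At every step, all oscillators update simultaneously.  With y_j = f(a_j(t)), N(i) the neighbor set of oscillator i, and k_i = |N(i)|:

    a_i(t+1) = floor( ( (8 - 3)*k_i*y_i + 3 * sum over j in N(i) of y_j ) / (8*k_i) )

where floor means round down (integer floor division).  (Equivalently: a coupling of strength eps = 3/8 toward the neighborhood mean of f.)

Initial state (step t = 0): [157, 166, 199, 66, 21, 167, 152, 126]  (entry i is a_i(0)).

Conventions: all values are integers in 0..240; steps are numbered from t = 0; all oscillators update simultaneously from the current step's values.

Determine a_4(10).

Answer: a_4(10) = 167

Derivation:
t=0: [157, 166, 199, 66, 21, 167, 152, 126]
t=1: [30, 51, 100, 144, 73, 49, 33, 70]
t=2: [116, 145, 160, 95, 181, 145, 124, 177]
t=3: [101, 63, 40, 136, 72, 67, 94, 62]
t=4: [175, 170, 136, 113, 190, 188, 196, 187]
t=5: [55, 50, 73, 114, 94, 91, 95, 75]
t=6: [177, 163, 197, 158, 194, 200, 196, 207]
t=7: [66, 34, 85, 35, 96, 108, 106, 115]
t=8: [182, 125, 196, 128, 180, 153, 165, 142]
t=9: [67, 96, 98, 87, 60, 34, 28, 53]
t=10: [183, 191, 190, 198, 167, 123, 112, 153]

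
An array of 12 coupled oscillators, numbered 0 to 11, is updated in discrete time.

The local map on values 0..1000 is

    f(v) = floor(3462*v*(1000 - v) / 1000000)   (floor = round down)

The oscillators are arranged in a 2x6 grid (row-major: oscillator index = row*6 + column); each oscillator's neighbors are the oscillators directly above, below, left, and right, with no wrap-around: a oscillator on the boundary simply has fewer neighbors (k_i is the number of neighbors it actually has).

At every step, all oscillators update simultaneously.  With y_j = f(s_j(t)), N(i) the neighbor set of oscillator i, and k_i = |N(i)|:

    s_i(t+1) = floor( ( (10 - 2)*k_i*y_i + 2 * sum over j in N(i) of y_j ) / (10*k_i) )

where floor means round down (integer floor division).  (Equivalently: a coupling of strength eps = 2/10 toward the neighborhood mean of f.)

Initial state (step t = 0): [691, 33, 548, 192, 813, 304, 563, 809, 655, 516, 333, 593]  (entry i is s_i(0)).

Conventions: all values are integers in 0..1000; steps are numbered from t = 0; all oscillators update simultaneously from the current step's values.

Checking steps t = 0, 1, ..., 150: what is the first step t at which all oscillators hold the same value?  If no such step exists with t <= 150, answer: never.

Simulating step by step:
t=0: [691, 33, 548, 192, 813, 304, 563, 809, 655, 516, 333, 593]  (not all equal)
t=1: [687, 230, 780, 579, 556, 721, 808, 543, 775, 830, 762, 818]  (not all equal)
t=2: [710, 636, 612, 803, 827, 693, 589, 804, 611, 528, 625, 544]  (not all equal)
t=3: [733, 779, 802, 582, 535, 724, 796, 600, 806, 834, 796, 841]  (not all equal)
t=4: [657, 613, 571, 799, 828, 685, 600, 777, 556, 512, 569, 494]  (not all equal)
t=5: [789, 805, 827, 591, 537, 733, 801, 646, 837, 842, 827, 851]  (not all equal)
t=6: [570, 558, 519, 789, 821, 671, 577, 737, 494, 488, 513, 467]  (not all equal)
t=7: [848, 841, 844, 609, 553, 748, 827, 707, 852, 845, 840, 851]  (not all equal)
t=8: [452, 477, 478, 776, 813, 650, 512, 666, 457, 477, 488, 462]  (not all equal)
t=9: [858, 856, 845, 630, 571, 768, 854, 788, 853, 845, 841, 853]  (not all equal)
t=10: [422, 437, 473, 761, 804, 621, 444, 548, 446, 475, 485, 455]  (not all equal)
t=11: [845, 851, 845, 654, 589, 791, 853, 856, 856, 846, 842, 854]  (not all equal)
t=12: [449, 439, 472, 742, 791, 584, 435, 427, 429, 472, 482, 448]  (not all equal)
t=13: [855, 852, 847, 682, 615, 815, 850, 847, 849, 847, 843, 855]  (not all equal)
t=14: [430, 437, 467, 714, 770, 541, 440, 446, 444, 468, 479, 441]  (not all equal)
t=15: [848, 851, 849, 720, 652, 833, 852, 854, 855, 850, 845, 854]  (not all equal)
t=16: [444, 438, 458, 668, 736, 506, 436, 431, 430, 458, 472, 438]  (not all equal)
t=17: [853, 852, 851, 772, 703, 844, 851, 849, 849, 852, 848, 854]  (not all equal)
t=18: [434, 436, 449, 593, 678, 479, 438, 442, 442, 448, 462, 434]  (not all equal)
t=19: [850, 851, 854, 832, 774, 850, 851, 852, 853, 854, 852, 852]  (not all equal)
t=20: [440, 437, 435, 484, 574, 456, 438, 436, 433, 435, 446, 436]  (not all equal)
t=21: [852, 851, 850, 860, 848, 856, 852, 850, 849, 851, 853, 852]  (not all equal)
t=22: [436, 438, 439, 421, 441, 429, 436, 440, 442, 436, 435, 434]  (not all equal)
t=23: [851, 852, 851, 844, 851, 848, 851, 852, 852, 850, 850, 849]  (not all equal)
t=24: [437, 436, 438, 451, 439, 444, 437, 436, 436, 441, 440, 443]  (not all equal)
t=25: [851, 851, 852, 856, 852, 853, 851, 851, 851, 853, 853, 853]  (not all equal)
t=26: [438, 437, 435, 427, 435, 434, 438, 438, 437, 433, 434, 434]  (not all equal)
t=27: [851, 851, 849, 847, 849, 850, 852, 851, 850, 849, 849, 850]  (not all equal)
t=28: [437, 438, 442, 447, 443, 441, 436, 438, 441, 443, 442, 441]  (not all equal)
t=29: [851, 852, 853, 854, 853, 853, 851, 852, 853, 853, 853, 853]  (not all equal)
t=30: [437, 436, 433, 431, 433, 434, 437, 436, 434, 433, 434, 434]  (not all equal)
t=31: [851, 850, 849, 849, 849, 849, 851, 850, 849, 849, 849, 850]  (not all equal)
t=32: [438, 440, 442, 443, 443, 442, 438, 440, 442, 443, 442, 441]  (not all equal)
t=33: [852, 852, 853, 853, 853, 853, 852, 852, 853, 853, 853, 853]  (not all equal)
t=34: [436, 435, 434, 434, 434, 434, 436, 435, 434, 434, 434, 434]  (not all equal)
t=35: [850, 850, 850, 850, 850, 850, 850, 850, 850, 850, 850, 850]  (all equal)

Answer: 35
Key observation: Synchronization is absorbing here: once all oscillators are equal they stay equal, and step 35 is the first all-equal step.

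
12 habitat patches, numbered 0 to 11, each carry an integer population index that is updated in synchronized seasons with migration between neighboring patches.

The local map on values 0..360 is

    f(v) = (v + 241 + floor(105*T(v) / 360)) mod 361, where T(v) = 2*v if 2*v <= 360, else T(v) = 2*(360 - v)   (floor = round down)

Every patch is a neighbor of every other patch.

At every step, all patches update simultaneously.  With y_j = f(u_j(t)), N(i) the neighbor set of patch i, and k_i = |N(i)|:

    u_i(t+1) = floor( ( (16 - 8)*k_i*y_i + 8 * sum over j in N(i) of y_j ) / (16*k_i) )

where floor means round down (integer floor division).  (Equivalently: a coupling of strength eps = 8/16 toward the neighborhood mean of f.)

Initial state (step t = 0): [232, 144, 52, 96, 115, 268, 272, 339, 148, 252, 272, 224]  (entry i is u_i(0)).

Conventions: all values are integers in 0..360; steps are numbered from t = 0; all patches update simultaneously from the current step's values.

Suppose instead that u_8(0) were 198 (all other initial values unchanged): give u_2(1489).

Answer: u_2(1489) = 309
Key observation: The state at step 8, [165, 165, 165, 165, 165, 165, 165, 165, 165, 165, 165, 165], reappears at step 15: the system is in a cycle of period 7 from step 8 on.  Therefore the state at step 1489 equals the state at step 8 + ((1489 - 8) mod 7) = 12, which is [309, 309, 309, 309, 309, 309, 309, 309, 309, 309, 309, 309].

Derivation:
t=0: [232, 144, 52, 96, 115, 268, 272, 339, 198, 252, 272, 224]
t=1: [179, 144, 242, 109, 123, 186, 187, 200, 173, 184, 187, 178]
t=2: [153, 128, 165, 102, 112, 155, 155, 157, 148, 154, 155, 152]
t=3: [114, 96, 123, 77, 85, 116, 116, 117, 111, 115, 116, 113]
t=4: [55, 42, 61, 28, 34, 56, 56, 57, 52, 55, 56, 54]
t=5: [323, 314, 328, 304, 308, 324, 324, 325, 321, 323, 324, 323]
t=6: [223, 221, 224, 219, 220, 223, 223, 223, 222, 223, 223, 223]
t=7: [181, 181, 182, 181, 181, 181, 181, 181, 181, 181, 181, 181]
t=8: [165, 165, 165, 165, 165, 165, 165, 165, 165, 165, 165, 165]
t=9: [141, 141, 141, 141, 141, 141, 141, 141, 141, 141, 141, 141]
t=10: [103, 103, 103, 103, 103, 103, 103, 103, 103, 103, 103, 103]
t=11: [43, 43, 43, 43, 43, 43, 43, 43, 43, 43, 43, 43]
t=12: [309, 309, 309, 309, 309, 309, 309, 309, 309, 309, 309, 309]
t=13: [218, 218, 218, 218, 218, 218, 218, 218, 218, 218, 218, 218]
t=14: [180, 180, 180, 180, 180, 180, 180, 180, 180, 180, 180, 180]
t=15: [165, 165, 165, 165, 165, 165, 165, 165, 165, 165, 165, 165]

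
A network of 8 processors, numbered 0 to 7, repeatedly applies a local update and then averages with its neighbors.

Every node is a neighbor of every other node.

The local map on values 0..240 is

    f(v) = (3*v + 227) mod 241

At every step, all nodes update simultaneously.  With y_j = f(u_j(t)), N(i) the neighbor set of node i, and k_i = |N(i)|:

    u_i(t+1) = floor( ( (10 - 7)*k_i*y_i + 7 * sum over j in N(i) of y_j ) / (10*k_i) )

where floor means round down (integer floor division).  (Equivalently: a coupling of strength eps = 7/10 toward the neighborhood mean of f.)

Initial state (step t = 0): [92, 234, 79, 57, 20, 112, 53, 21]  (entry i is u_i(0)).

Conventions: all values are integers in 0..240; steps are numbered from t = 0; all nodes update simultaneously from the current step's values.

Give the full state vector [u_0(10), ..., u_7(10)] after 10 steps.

Simulating step by step:
t=0: [92, 234, 79, 57, 20, 112, 53, 21]
t=1: [97, 134, 137, 124, 102, 109, 121, 102]
t=2: [81, 103, 105, 97, 84, 88, 95, 84]
t=3: [135, 100, 101, 96, 137, 91, 95, 137]
t=4: [93, 72, 73, 70, 94, 67, 69, 94]
t=5: [110, 146, 147, 145, 111, 143, 144, 111]
t=6: [128, 149, 150, 149, 128, 147, 148, 128]
t=7: [159, 172, 173, 172, 159, 171, 171, 159]
t=8: [120, 80, 80, 80, 120, 79, 79, 120]
t=9: [164, 189, 189, 189, 164, 188, 188, 164]
t=10: [153, 120, 120, 120, 153, 119, 119, 153]

Answer: [153, 120, 120, 120, 153, 119, 119, 153]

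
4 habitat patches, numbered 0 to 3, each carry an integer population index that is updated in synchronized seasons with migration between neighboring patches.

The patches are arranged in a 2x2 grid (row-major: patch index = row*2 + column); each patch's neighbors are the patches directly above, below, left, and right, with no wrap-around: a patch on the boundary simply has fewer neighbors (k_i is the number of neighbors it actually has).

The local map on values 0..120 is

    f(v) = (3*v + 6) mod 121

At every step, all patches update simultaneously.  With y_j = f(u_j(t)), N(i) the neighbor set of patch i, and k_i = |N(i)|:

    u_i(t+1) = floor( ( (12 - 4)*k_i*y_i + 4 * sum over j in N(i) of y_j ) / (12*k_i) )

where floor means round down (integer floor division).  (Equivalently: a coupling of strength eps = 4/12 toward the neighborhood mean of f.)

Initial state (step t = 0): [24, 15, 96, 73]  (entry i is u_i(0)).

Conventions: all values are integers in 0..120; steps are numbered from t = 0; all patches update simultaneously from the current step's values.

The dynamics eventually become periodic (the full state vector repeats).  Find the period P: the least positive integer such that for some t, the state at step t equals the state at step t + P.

Simulating step by step:
t=0: [24, 15, 96, 73]
t=1: [69, 64, 65, 86]
t=2: [87, 70, 72, 40]
t=3: [49, 68, 72, 36]
t=4: [53, 83, 91, 107]
t=5: [37, 30, 46, 65]
t=6: [97, 96, 48, 73]
t=7: [50, 61, 45, 82]
t=8: [38, 52, 20, 21]
t=9: [97, 58, 75, 63]
t=10: [64, 60, 94, 77]
t=11: [69, 75, 62, 95]
t=12: [91, 96, 70, 62]
t=13: [49, 52, 81, 71]
t=14: [29, 49, 26, 73]
t=15: [81, 54, 88, 88]
t=16: [17, 37, 24, 31]
t=17: [70, 104, 78, 98]
t=18: [95, 76, 104, 71]
t=19: [64, 99, 75, 96]
t=20: [79, 62, 94, 63]
t=21: [20, 59, 43, 68]
t=22: [56, 67, 35, 72]
t=23: [68, 83, 99, 100]
t=24: [71, 34, 66, 55]
t=25: [97, 96, 80, 65]
t=26: [46, 57, 25, 62]
t=27: [38, 53, 69, 70]
t=28: [102, 65, 97, 86]
t=29: [69, 68, 52, 37]
t=30: [83, 94, 62, 99]
t=31: [28, 43, 59, 60]
t=32: [72, 35, 67, 56]
t=33: [100, 99, 83, 68]
t=34: [55, 66, 34, 71]
t=35: [65, 80, 96, 97]
t=36: [62, 25, 57, 46]
t=37: [70, 69, 53, 38]
t=38: [86, 97, 65, 102]
t=39: [37, 52, 68, 69]
t=40: [99, 62, 94, 83]
t=41: [60, 59, 43, 28]
t=42: [56, 67, 35, 72]

Answer: 20
Key observation: The state at step 22, [56, 67, 35, 72], reappears at step 42 — and no state repeats earlier — so the cycle the system enters has period 20.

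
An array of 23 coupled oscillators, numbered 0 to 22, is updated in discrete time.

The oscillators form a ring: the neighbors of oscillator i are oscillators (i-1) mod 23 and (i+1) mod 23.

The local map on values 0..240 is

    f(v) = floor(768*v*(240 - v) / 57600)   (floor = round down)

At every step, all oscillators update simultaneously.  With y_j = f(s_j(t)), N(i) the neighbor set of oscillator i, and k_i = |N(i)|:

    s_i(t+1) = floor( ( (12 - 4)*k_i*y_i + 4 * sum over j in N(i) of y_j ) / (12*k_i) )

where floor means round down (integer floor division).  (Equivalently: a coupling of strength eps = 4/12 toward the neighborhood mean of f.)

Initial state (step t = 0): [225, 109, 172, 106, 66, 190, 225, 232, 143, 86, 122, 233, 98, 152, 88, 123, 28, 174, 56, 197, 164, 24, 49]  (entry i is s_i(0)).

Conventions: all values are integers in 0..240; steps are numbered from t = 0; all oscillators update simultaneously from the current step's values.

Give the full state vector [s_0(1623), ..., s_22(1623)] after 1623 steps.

Answer: [124, 126, 131, 146, 168, 184, 189, 190, 191, 191, 191, 191, 190, 187, 173, 151, 134, 126, 124, 124, 124, 124, 124]
Key observation: The state at step 23, [124, 126, 131, 146, 168, 184, 189, 190, 191, 191, 191, 191, 190, 187, 173, 151, 134, 126, 124, 124, 124, 124, 124], reappears at step 25: the system is in a cycle of period 2 from step 23 on.  Therefore the state at step 1623 equals the state at step 23 + ((1623 - 23) mod 2) = 23, which is [124, 126, 131, 146, 168, 184, 189, 190, 191, 191, 191, 191, 190, 187, 173, 151, 134, 126, 124, 124, 124, 124, 124].

Derivation:
t=0: [225, 109, 172, 106, 66, 190, 225, 232, 143, 86, 122, 233, 98, 152, 88, 123, 28, 174, 56, 197, 164, 24, 49]
t=1: [82, 160, 166, 177, 154, 117, 55, 54, 156, 179, 160, 76, 156, 179, 180, 170, 110, 138, 135, 125, 140, 94, 101]
t=2: [174, 169, 161, 155, 173, 179, 144, 140, 162, 154, 165, 168, 167, 149, 146, 161, 184, 187, 189, 189, 186, 183, 183]
t=3: [151, 159, 168, 170, 156, 153, 177, 182, 172, 172, 166, 161, 164, 177, 179, 165, 141, 132, 128, 128, 133, 138, 141]
t=4: [178, 170, 162, 161, 171, 171, 151, 143, 152, 156, 162, 167, 163, 150, 148, 165, 183, 189, 190, 190, 189, 187, 185]
t=5: [146, 157, 166, 166, 159, 160, 176, 182, 178, 173, 168, 163, 168, 178, 178, 163, 141, 129, 126, 126, 128, 131, 136]
t=6: [181, 172, 164, 164, 169, 166, 151, 142, 147, 154, 160, 165, 159, 149, 150, 166, 183, 189, 190, 191, 190, 189, 187]
t=7: [142, 154, 164, 164, 160, 165, 177, 183, 181, 176, 170, 166, 171, 178, 177, 161, 141, 129, 126, 124, 126, 128, 133]
t=8: [184, 175, 167, 166, 168, 163, 149, 141, 142, 150, 157, 161, 156, 148, 151, 168, 183, 189, 190, 191, 191, 190, 188]
t=9: [138, 150, 160, 162, 162, 168, 178, 184, 184, 179, 173, 170, 174, 179, 176, 160, 140, 129, 126, 124, 124, 126, 130]
t=10: [186, 179, 171, 168, 166, 159, 147, 138, 138, 145, 153, 156, 152, 147, 152, 169, 184, 189, 190, 191, 191, 190, 189]
t=11: [134, 145, 155, 160, 164, 171, 181, 186, 186, 182, 177, 175, 178, 180, 175, 158, 139, 129, 126, 124, 124, 126, 128]
t=12: [188, 182, 175, 170, 165, 156, 143, 134, 134, 140, 147, 149, 147, 145, 153, 171, 185, 189, 190, 191, 191, 191, 190]
t=13: [131, 140, 150, 158, 165, 174, 183, 188, 188, 185, 182, 180, 181, 181, 174, 156, 137, 128, 126, 124, 124, 124, 126]
t=14: [189, 185, 179, 172, 164, 152, 139, 131, 130, 135, 139, 143, 142, 143, 154, 172, 186, 190, 191, 191, 191, 191, 190]
t=15: [128, 135, 145, 155, 166, 177, 186, 189, 189, 188, 186, 184, 184, 182, 173, 154, 135, 126, 124, 124, 124, 124, 126]
t=16: [190, 188, 182, 174, 162, 148, 134, 128, 128, 130, 133, 136, 137, 141, 155, 174, 187, 190, 191, 191, 191, 191, 191]
t=17: [126, 131, 140, 153, 167, 180, 188, 190, 190, 190, 189, 188, 187, 184, 173, 153, 134, 126, 124, 124, 124, 124, 124]
t=18: [190, 189, 185, 176, 161, 144, 131, 126, 126, 126, 128, 130, 132, 139, 155, 175, 187, 190, 191, 191, 191, 191, 191]
t=19: [126, 128, 136, 150, 168, 182, 189, 190, 191, 191, 190, 190, 189, 185, 173, 151, 134, 126, 124, 124, 124, 124, 124]
t=20: [191, 190, 187, 178, 160, 141, 129, 126, 124, 124, 125, 126, 128, 137, 155, 176, 187, 190, 191, 191, 191, 191, 191]
t=21: [124, 126, 133, 148, 168, 184, 189, 190, 191, 191, 191, 191, 190, 186, 173, 151, 134, 126, 124, 124, 124, 124, 124]
t=22: [191, 190, 188, 179, 160, 139, 129, 126, 124, 124, 124, 124, 126, 135, 154, 176, 187, 190, 191, 191, 191, 191, 191]
t=23: [124, 126, 131, 146, 168, 184, 189, 190, 191, 191, 191, 191, 190, 187, 173, 151, 134, 126, 124, 124, 124, 124, 124]
t=24: [191, 190, 188, 179, 160, 139, 129, 126, 124, 124, 124, 124, 126, 134, 154, 176, 187, 190, 191, 191, 191, 191, 191]
t=25: [124, 126, 131, 146, 168, 184, 189, 190, 191, 191, 191, 191, 190, 187, 173, 151, 134, 126, 124, 124, 124, 124, 124]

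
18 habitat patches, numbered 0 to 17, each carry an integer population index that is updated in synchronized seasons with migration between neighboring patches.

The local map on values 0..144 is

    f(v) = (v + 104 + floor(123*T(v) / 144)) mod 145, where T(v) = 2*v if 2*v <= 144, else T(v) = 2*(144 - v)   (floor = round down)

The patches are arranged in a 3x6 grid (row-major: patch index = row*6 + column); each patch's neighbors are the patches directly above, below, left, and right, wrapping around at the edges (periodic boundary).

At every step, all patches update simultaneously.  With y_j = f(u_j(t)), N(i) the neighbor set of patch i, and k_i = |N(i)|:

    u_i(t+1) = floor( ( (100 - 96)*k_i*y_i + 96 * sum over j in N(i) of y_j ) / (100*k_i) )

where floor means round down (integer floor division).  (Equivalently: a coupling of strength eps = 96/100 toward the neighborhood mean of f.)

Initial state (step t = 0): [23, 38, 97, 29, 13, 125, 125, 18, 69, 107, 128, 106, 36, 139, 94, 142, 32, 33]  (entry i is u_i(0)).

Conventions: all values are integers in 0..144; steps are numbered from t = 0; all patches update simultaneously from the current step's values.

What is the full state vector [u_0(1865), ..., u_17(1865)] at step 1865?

Answer: [120, 120, 120, 120, 120, 120, 120, 120, 120, 120, 120, 120, 120, 120, 120, 120, 120, 120]
Key observation: The state at step 12, [120, 120, 120, 120, 120, 120, 120, 120, 120, 120, 120, 120, 120, 120, 120, 120, 120, 120], reappears at step 13: the system is in a cycle of period 1 from step 12 on.  Therefore the state at step 1865 equals the state at step 12 + ((1865 - 12) mod 1) = 12, which is [120, 120, 120, 120, 120, 120, 120, 120, 120, 120, 120, 120, 120, 120, 120, 120, 120, 120].

Derivation:
t=0: [23, 38, 97, 29, 13, 125, 125, 18, 69, 107, 128, 106, 36, 139, 94, 142, 32, 33]
t=1: [84, 67, 62, 123, 80, 85, 55, 68, 98, 66, 110, 99, 72, 67, 88, 87, 99, 84]
t=2: [96, 103, 133, 102, 125, 38, 72, 131, 136, 130, 103, 96, 59, 109, 136, 132, 70, 101]
t=3: [82, 121, 119, 113, 83, 127, 121, 94, 110, 120, 93, 85, 102, 117, 113, 89, 118, 81]
t=4: [116, 96, 123, 96, 119, 40, 104, 122, 125, 132, 98, 95, 63, 128, 127, 123, 72, 122]
t=5: [116, 118, 125, 117, 88, 121, 126, 124, 115, 125, 95, 113, 121, 124, 115, 93, 117, 86]
t=6: [118, 118, 122, 128, 125, 132, 120, 118, 118, 129, 126, 128, 124, 119, 123, 121, 139, 121]
t=7: [117, 120, 118, 116, 111, 117, 118, 120, 117, 117, 112, 116, 119, 119, 119, 112, 116, 112]
t=8: [120, 120, 121, 123, 122, 123, 121, 120, 120, 123, 123, 123, 121, 120, 121, 121, 125, 121]
t=9: [118, 119, 119, 118, 116, 118, 119, 119, 118, 118, 117, 117, 119, 119, 119, 117, 118, 117]
t=10: [120, 120, 120, 121, 121, 121, 120, 120, 120, 121, 121, 121, 120, 120, 120, 120, 121, 121]
t=11: [119, 120, 119, 119, 119, 119, 119, 120, 119, 119, 119, 119, 119, 120, 120, 119, 119, 119]
t=12: [120, 120, 120, 120, 120, 120, 120, 120, 120, 120, 120, 120, 120, 120, 120, 120, 120, 120]
t=13: [120, 120, 120, 120, 120, 120, 120, 120, 120, 120, 120, 120, 120, 120, 120, 120, 120, 120]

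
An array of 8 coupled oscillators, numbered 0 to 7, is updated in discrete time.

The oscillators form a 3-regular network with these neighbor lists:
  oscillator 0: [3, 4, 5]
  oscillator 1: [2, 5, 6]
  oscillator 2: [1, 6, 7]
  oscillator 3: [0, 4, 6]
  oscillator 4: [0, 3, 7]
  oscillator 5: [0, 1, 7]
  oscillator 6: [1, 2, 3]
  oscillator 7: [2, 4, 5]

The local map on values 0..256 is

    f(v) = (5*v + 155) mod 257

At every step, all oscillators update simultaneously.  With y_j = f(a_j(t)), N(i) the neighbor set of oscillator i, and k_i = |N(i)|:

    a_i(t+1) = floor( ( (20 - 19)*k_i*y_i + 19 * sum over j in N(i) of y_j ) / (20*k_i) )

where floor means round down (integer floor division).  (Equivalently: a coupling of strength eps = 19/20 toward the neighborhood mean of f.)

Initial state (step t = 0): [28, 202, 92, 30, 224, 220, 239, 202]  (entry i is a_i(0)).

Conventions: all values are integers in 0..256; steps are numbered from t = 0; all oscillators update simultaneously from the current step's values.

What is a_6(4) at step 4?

Answer: a_6(4) = 98

Derivation:
t=0: [28, 202, 92, 30, 224, 220, 239, 202]
t=1: [167, 131, 112, 113, 82, 110, 93, 188]
t=2: [152, 159, 77, 129, 158, 112, 146, 143]
t=3: [135, 116, 125, 138, 94, 143, 79, 131]
t=4: [92, 56, 94, 68, 60, 105, 98, 71]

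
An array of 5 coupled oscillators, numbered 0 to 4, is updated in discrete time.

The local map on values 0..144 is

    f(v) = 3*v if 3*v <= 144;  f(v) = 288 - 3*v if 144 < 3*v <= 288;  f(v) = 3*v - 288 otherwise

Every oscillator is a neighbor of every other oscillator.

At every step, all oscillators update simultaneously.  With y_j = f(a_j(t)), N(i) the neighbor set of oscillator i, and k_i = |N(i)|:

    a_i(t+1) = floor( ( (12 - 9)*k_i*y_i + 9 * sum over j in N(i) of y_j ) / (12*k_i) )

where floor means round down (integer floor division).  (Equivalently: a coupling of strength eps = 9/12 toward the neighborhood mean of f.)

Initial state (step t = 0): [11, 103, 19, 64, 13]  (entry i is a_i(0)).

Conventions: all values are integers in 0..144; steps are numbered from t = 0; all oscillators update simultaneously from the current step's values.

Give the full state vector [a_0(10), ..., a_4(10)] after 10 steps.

Answer: [63, 63, 63, 63, 63]

Derivation:
t=0: [11, 103, 19, 64, 13]
t=1: [48, 47, 49, 52, 48]
t=2: [140, 140, 140, 139, 140]
t=3: [131, 131, 131, 131, 131]
t=4: [105, 105, 105, 105, 105]
t=5: [27, 27, 27, 27, 27]
t=6: [81, 81, 81, 81, 81]
t=7: [45, 45, 45, 45, 45]
t=8: [135, 135, 135, 135, 135]
t=9: [117, 117, 117, 117, 117]
t=10: [63, 63, 63, 63, 63]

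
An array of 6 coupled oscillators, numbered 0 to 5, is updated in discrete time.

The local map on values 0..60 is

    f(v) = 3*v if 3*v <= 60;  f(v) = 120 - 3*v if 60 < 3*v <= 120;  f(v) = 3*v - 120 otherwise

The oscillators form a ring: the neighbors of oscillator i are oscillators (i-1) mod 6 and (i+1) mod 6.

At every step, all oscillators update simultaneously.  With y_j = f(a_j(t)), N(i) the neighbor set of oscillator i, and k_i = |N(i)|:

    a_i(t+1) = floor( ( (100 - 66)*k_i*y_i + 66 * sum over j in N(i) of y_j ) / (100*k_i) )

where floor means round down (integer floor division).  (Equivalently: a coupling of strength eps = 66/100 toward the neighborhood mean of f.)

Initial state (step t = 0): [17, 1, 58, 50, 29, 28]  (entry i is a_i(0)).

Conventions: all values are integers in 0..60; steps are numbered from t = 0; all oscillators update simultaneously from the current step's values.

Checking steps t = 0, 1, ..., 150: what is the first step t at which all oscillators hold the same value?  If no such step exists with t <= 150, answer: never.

Simulating step by step:
t=0: [17, 1, 58, 50, 29, 28]  (not all equal)
t=1: [30, 35, 29, 38, 33, 39]  (not all equal)
t=2: [16, 25, 18, 19, 10, 17]  (not all equal)
t=3: [48, 48, 52, 47, 45, 43]  (not all equal)
t=4: [19, 27, 27, 23, 15, 15]  (not all equal)
t=5: [47, 44, 42, 45, 46, 48]  (not all equal)
t=6: [19, 12, 10, 13, 18, 21]  (not all equal)
t=7: [50, 40, 34, 40, 50, 56]  (not all equal)
t=8: [26, 15, 6, 15, 26, 36]  (not all equal)
t=9: [33, 35, 35, 35, 33, 31]  (not all equal)
t=10: [21, 16, 15, 16, 21, 23]  (not all equal)
t=11: [52, 49, 46, 49, 52, 54]  (not all equal)
t=12: [35, 27, 23, 27, 35, 38]  (not all equal)
t=13: [19, 35, 43, 35, 19, 11]  (not all equal)
t=14: [35, 26, 12, 26, 35, 48]  (not all equal)
t=15: [26, 31, 39, 31, 26, 18]  (not all equal)
t=16: [41, 24, 18, 24, 41, 46]  (not all equal)
t=17: [22, 35, 50, 35, 22, 8]  (not all equal)
t=18: [31, 32, 20, 32, 31, 43]  (not all equal)
t=19: [20, 36, 36, 36, 20, 20]  (not all equal)
t=20: [44, 27, 12, 27, 44, 60]  (not all equal)
t=21: [36, 29, 37, 29, 36, 28]  (not all equal)
t=22: [26, 18, 24, 18, 26, 20]  (not all equal)
t=23: [51, 48, 51, 48, 51, 48]  (not all equal)
t=24: [27, 29, 27, 29, 27, 29]  (not all equal)
t=25: [35, 36, 35, 36, 35, 36]  (not all equal)
t=26: [13, 13, 13, 13, 13, 13]  (all equal)

Answer: 26
Key observation: Synchronization is absorbing here: once all oscillators are equal they stay equal, and step 26 is the first all-equal step.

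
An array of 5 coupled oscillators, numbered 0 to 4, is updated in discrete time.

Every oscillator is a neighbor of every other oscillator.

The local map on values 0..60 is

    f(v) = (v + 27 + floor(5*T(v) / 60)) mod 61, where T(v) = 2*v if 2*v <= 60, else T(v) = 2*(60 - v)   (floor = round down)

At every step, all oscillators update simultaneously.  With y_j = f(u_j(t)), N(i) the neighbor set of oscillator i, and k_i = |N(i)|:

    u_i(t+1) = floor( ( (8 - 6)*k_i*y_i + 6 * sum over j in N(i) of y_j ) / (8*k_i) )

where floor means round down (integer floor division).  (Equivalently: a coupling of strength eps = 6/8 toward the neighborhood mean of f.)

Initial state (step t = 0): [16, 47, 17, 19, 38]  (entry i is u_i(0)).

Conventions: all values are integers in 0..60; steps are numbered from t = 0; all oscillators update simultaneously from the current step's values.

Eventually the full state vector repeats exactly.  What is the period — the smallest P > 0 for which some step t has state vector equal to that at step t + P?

Answer: 21
Key observation: The state at step 15, [11, 11, 11, 11, 11], reappears at step 36 — and no state repeats earlier — so the cycle the system enters has period 21.

Derivation:
t=0: [16, 47, 17, 19, 38]
t=1: [33, 31, 33, 33, 30]
t=2: [2, 2, 2, 2, 2]
t=3: [29, 29, 29, 29, 29]
t=4: [60, 60, 60, 60, 60]
t=5: [26, 26, 26, 26, 26]
t=6: [57, 57, 57, 57, 57]
t=7: [23, 23, 23, 23, 23]
t=8: [53, 53, 53, 53, 53]
t=9: [20, 20, 20, 20, 20]
t=10: [50, 50, 50, 50, 50]
t=11: [17, 17, 17, 17, 17]
t=12: [46, 46, 46, 46, 46]
t=13: [14, 14, 14, 14, 14]
t=14: [43, 43, 43, 43, 43]
t=15: [11, 11, 11, 11, 11]
t=16: [39, 39, 39, 39, 39]
t=17: [8, 8, 8, 8, 8]
t=18: [36, 36, 36, 36, 36]
t=19: [6, 6, 6, 6, 6]
t=20: [34, 34, 34, 34, 34]
t=21: [4, 4, 4, 4, 4]
t=22: [31, 31, 31, 31, 31]
t=23: [1, 1, 1, 1, 1]
t=24: [28, 28, 28, 28, 28]
t=25: [59, 59, 59, 59, 59]
t=26: [25, 25, 25, 25, 25]
t=27: [56, 56, 56, 56, 56]
t=28: [22, 22, 22, 22, 22]
t=29: [52, 52, 52, 52, 52]
t=30: [19, 19, 19, 19, 19]
t=31: [49, 49, 49, 49, 49]
t=32: [16, 16, 16, 16, 16]
t=33: [45, 45, 45, 45, 45]
t=34: [13, 13, 13, 13, 13]
t=35: [42, 42, 42, 42, 42]
t=36: [11, 11, 11, 11, 11]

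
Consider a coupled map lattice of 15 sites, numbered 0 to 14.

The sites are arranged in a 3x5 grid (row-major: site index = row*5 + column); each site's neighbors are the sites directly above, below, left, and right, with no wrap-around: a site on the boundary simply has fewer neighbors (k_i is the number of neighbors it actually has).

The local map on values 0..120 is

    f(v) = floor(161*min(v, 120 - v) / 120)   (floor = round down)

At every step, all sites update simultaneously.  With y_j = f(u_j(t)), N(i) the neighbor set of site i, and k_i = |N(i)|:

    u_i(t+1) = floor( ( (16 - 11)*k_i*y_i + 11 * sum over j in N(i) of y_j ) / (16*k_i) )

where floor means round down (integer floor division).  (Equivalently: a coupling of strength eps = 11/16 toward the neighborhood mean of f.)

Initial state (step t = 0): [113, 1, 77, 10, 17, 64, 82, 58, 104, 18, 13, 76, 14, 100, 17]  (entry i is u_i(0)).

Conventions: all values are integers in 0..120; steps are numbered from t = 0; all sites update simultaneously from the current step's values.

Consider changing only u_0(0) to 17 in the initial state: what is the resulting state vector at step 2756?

Answer: [55, 55, 55, 55, 55, 55, 55, 55, 55, 55, 55, 55, 55, 55, 55]
Key observation: The state at step 13, [79, 79, 79, 79, 79, 79, 79, 79, 79, 79, 79, 79, 79, 79, 79], reappears at step 19: the system is in a cycle of period 6 from step 13 on.  Therefore the state at step 2756 equals the state at step 13 + ((2756 - 13) mod 6) = 14, which is [55, 55, 55, 55, 55, 55, 55, 55, 55, 55, 55, 55, 55, 55, 55].

Derivation:
t=0: [17, 1, 77, 10, 17, 64, 82, 58, 104, 18, 13, 76, 14, 100, 17]
t=1: [33, 29, 38, 26, 19, 43, 52, 49, 30, 22, 51, 37, 42, 22, 24]
t=2: [46, 49, 47, 36, 29, 59, 57, 57, 39, 31, 57, 59, 50, 38, 29]
t=3: [68, 66, 63, 50, 42, 73, 75, 68, 53, 42, 78, 74, 67, 51, 43]
t=4: [67, 69, 71, 67, 59, 62, 64, 69, 66, 59, 60, 61, 67, 66, 60]
t=5: [72, 69, 67, 71, 76, 75, 73, 69, 72, 77, 78, 76, 72, 73, 76]
t=6: [64, 66, 68, 64, 60, 60, 63, 66, 63, 59, 58, 60, 63, 62, 59]
t=7: [75, 72, 71, 75, 77, 77, 76, 73, 75, 78, 79, 77, 76, 77, 78]
t=8: [60, 62, 63, 60, 57, 57, 59, 61, 59, 57, 56, 57, 59, 57, 56]
t=9: [77, 77, 77, 77, 77, 77, 77, 78, 78, 76, 75, 77, 77, 77, 75]
t=10: [57, 57, 56, 56, 57, 57, 56, 56, 56, 58, 57, 57, 56, 57, 58]
t=11: [76, 75, 75, 75, 76, 75, 75, 75, 75, 76, 76, 75, 75, 75, 76]
t=12: [59, 59, 60, 59, 59, 59, 60, 60, 59, 59, 59, 59, 60, 59, 59]
t=13: [79, 79, 79, 79, 79, 79, 79, 79, 79, 79, 79, 79, 79, 79, 79]
t=14: [55, 55, 55, 55, 55, 55, 55, 55, 55, 55, 55, 55, 55, 55, 55]
t=15: [73, 73, 73, 73, 73, 73, 73, 73, 73, 73, 73, 73, 73, 73, 73]
t=16: [63, 63, 63, 63, 63, 63, 63, 63, 63, 63, 63, 63, 63, 63, 63]
t=17: [76, 76, 76, 76, 76, 76, 76, 76, 76, 76, 76, 76, 76, 76, 76]
t=18: [59, 59, 59, 59, 59, 59, 59, 59, 59, 59, 59, 59, 59, 59, 59]
t=19: [79, 79, 79, 79, 79, 79, 79, 79, 79, 79, 79, 79, 79, 79, 79]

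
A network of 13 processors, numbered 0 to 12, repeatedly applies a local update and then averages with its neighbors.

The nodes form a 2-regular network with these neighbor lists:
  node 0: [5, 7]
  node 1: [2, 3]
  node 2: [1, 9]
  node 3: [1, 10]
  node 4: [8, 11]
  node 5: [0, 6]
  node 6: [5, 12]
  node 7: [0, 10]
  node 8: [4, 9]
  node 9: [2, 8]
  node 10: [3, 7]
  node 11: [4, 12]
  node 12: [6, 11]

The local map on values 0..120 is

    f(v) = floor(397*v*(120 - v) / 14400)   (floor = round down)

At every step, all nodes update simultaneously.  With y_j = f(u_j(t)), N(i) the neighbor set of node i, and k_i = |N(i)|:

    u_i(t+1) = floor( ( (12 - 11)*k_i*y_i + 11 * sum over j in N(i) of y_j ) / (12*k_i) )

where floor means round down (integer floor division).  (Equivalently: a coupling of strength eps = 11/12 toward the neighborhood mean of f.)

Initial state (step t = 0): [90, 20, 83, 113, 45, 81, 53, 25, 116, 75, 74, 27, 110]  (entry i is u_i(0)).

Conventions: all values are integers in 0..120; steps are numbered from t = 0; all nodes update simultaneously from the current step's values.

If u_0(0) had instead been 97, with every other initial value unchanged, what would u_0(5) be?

Simulating step by step:
t=0: [97, 20, 83, 113, 45, 81, 53, 25, 116, 75, 74, 27, 110]
t=1: [74, 52, 74, 69, 44, 79, 61, 76, 86, 51, 47, 62, 78]
t=2: [90, 95, 96, 95, 89, 95, 90, 93, 93, 87, 94, 91, 98]
t=3: [67, 64, 71, 65, 70, 73, 63, 70, 76, 67, 67, 67, 71]
t=4: [95, 96, 97, 97, 94, 97, 94, 96, 96, 93, 97, 95, 97]
t=5: [62, 61, 65, 61, 64, 65, 61, 63, 67, 62, 61, 64, 65]

Answer: u_0(5) = 62
Key observation: This trace re-runs the system from the modified initial state.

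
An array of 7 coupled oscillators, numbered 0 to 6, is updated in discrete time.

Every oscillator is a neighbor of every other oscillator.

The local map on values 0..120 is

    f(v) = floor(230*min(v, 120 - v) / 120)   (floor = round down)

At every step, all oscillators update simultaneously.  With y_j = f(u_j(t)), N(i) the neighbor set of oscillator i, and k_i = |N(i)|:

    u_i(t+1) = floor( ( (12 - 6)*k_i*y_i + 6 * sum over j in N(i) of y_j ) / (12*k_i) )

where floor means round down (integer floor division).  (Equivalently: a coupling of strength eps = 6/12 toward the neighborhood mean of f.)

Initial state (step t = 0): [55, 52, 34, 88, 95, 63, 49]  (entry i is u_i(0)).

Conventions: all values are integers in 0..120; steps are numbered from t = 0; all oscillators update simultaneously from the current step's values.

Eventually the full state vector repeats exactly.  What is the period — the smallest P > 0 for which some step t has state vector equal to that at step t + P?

Answer: 4
Key observation: The state at step 23, [69, 69, 69, 69, 69, 69, 69], reappears at step 27 — and no state repeats earlier — so the cycle the system enters has period 4.

Derivation:
t=0: [55, 52, 34, 88, 95, 63, 49]
t=1: [92, 89, 75, 73, 67, 93, 87]
t=2: [64, 66, 77, 79, 84, 63, 68]
t=3: [98, 96, 88, 86, 82, 99, 95]
t=4: [48, 50, 56, 58, 61, 47, 50]
t=5: [96, 98, 103, 104, 105, 96, 98]
t=6: [41, 39, 35, 34, 33, 41, 39]
t=7: [74, 72, 69, 68, 67, 74, 72]
t=8: [91, 93, 95, 96, 96, 91, 93]
t=9: [52, 50, 48, 48, 48, 52, 50]
t=10: [96, 94, 93, 93, 93, 96, 94]
t=11: [47, 49, 49, 49, 49, 47, 49]
t=12: [91, 92, 92, 92, 92, 91, 92]
t=13: [54, 53, 53, 53, 53, 54, 53]
t=14: [102, 101, 101, 101, 101, 102, 101]
t=15: [34, 35, 35, 35, 35, 34, 35]
t=16: [65, 66, 66, 66, 66, 65, 66]
t=17: [104, 103, 103, 103, 103, 104, 103]
t=18: [30, 31, 31, 31, 31, 30, 31]
t=19: [57, 58, 58, 58, 58, 57, 58]
t=20: [109, 110, 110, 110, 110, 109, 110]
t=21: [20, 19, 19, 19, 19, 20, 19]
t=22: [37, 36, 36, 36, 36, 37, 36]
t=23: [69, 69, 69, 69, 69, 69, 69]
t=24: [97, 97, 97, 97, 97, 97, 97]
t=25: [44, 44, 44, 44, 44, 44, 44]
t=26: [84, 84, 84, 84, 84, 84, 84]
t=27: [69, 69, 69, 69, 69, 69, 69]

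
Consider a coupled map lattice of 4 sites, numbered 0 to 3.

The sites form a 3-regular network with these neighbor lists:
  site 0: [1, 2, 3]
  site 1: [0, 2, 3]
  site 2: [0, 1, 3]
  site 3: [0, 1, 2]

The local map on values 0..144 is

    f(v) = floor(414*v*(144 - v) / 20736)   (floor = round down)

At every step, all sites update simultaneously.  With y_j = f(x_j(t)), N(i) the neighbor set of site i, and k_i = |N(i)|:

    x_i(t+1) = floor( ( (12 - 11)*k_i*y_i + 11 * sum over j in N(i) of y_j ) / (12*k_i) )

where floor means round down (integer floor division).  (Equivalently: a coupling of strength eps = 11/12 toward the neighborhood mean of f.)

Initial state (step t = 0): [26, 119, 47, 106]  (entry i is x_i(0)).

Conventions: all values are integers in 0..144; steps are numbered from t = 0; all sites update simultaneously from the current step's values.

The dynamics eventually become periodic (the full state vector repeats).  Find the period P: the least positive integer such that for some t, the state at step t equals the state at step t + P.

Simulating step by step:
t=0: [26, 119, 47, 106]
t=1: [75, 75, 68, 71]
t=2: [103, 103, 103, 103]
t=3: [84, 84, 84, 84]
t=4: [100, 100, 100, 100]
t=5: [87, 87, 87, 87]
t=6: [99, 99, 99, 99]
t=7: [88, 88, 88, 88]
t=8: [98, 98, 98, 98]
t=9: [90, 90, 90, 90]
t=10: [97, 97, 97, 97]
t=11: [91, 91, 91, 91]
t=12: [96, 96, 96, 96]
t=13: [92, 92, 92, 92]
t=14: [95, 95, 95, 95]
t=15: [92, 92, 92, 92]

Answer: 2
Key observation: The state at step 13, [92, 92, 92, 92], reappears at step 15 — and no state repeats earlier — so the cycle the system enters has period 2.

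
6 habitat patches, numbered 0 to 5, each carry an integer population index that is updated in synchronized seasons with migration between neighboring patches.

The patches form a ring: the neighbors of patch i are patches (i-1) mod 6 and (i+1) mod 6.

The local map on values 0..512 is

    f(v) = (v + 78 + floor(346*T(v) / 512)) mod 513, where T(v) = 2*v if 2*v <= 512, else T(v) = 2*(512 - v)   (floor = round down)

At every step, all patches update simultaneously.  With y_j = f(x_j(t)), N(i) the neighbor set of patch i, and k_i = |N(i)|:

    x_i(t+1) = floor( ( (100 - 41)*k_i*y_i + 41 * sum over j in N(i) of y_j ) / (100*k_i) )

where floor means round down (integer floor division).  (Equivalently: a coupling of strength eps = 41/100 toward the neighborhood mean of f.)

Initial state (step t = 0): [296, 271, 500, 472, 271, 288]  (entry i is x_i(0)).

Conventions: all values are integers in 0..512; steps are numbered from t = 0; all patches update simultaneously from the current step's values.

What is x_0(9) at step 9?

Simulating step by step:
t=0: [296, 271, 500, 472, 271, 288]
t=1: [154, 142, 99, 103, 145, 155]
t=2: [434, 396, 332, 338, 402, 436]
t=3: [106, 119, 134, 133, 117, 105]
t=4: [332, 358, 385, 383, 354, 330]
t=5: [138, 130, 123, 123, 131, 138]
t=6: [398, 383, 370, 370, 385, 398]
t=7: [118, 121, 125, 124, 121, 117]
t=8: [356, 362, 368, 367, 361, 355]
t=9: [130, 129, 127, 127, 129, 131]

Answer: x_0(9) = 130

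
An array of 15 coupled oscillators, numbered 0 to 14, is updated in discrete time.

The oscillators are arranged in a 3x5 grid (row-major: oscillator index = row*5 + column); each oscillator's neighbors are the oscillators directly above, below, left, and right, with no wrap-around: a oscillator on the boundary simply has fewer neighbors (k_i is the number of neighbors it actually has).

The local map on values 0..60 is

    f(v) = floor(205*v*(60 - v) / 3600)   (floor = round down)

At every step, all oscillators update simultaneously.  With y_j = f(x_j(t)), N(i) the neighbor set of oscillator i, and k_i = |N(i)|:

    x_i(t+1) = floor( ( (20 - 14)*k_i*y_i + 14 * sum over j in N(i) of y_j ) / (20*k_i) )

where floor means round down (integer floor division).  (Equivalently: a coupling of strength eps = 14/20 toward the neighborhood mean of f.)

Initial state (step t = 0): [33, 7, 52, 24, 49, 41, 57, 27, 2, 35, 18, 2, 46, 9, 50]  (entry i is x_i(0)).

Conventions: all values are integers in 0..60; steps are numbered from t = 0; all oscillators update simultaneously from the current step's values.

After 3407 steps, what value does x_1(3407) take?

Answer: x_1(3407) = 28
Key observation: The state at step 4, [51, 51, 51, 51, 51, 51, 51, 51, 51, 51, 51, 51, 51, 51, 51], reappears at step 8: the system is in a cycle of period 4 from step 4 on.  Therefore the state at step 3407 equals the state at step 4 + ((3407 - 4) mod 4) = 7, which is [28, 28, 28, 28, 28, 28, 28, 28, 28, 28, 28, 28, 28, 28, 28].

Derivation:
t=0: [33, 7, 52, 24, 49, 41, 57, 27, 2, 35, 18, 2, 46, 9, 50]
t=1: [37, 25, 34, 28, 43, 37, 23, 27, 32, 29, 30, 22, 29, 24, 34]
t=2: [48, 48, 50, 48, 48, 48, 48, 50, 50, 48, 48, 49, 49, 50, 50]
t=3: [32, 31, 29, 30, 32, 32, 30, 29, 29, 30, 31, 30, 29, 28, 29]
t=4: [51, 51, 51, 51, 51, 51, 51, 51, 51, 51, 51, 51, 51, 51, 51]
t=5: [26, 26, 26, 26, 26, 26, 26, 26, 26, 26, 26, 26, 26, 26, 26]
t=6: [50, 50, 50, 50, 50, 50, 50, 50, 50, 50, 50, 50, 50, 50, 50]
t=7: [28, 28, 28, 28, 28, 28, 28, 28, 28, 28, 28, 28, 28, 28, 28]
t=8: [51, 51, 51, 51, 51, 51, 51, 51, 51, 51, 51, 51, 51, 51, 51]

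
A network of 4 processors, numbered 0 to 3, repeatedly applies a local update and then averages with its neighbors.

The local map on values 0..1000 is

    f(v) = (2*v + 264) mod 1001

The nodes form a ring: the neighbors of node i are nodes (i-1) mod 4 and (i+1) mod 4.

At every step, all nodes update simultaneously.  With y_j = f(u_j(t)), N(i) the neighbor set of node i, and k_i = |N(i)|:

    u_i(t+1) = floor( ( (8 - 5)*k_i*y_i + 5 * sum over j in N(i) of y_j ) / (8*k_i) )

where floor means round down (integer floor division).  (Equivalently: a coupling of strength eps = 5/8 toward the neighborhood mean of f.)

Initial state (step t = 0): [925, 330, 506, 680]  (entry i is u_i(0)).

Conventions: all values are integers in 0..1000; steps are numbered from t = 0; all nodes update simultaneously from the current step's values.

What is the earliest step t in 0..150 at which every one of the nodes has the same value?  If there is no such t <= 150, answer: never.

Simulating step by step:
t=0: [925, 330, 506, 680]  (not all equal)
t=1: [525, 467, 586, 354]  (not all equal)
t=2: [482, 307, 528, 598]  (not all equal)
t=3: [502, 499, 537, 342]  (not all equal)
t=4: [477, 286, 504, 544]  (not all equal)
t=5: [452, 466, 472, 284]  (not all equal)
t=6: [383, 190, 398, 428]  (not all equal)
t=7: [249, 269, 260, 72]  (not all equal)
t=8: [663, 783, 672, 636]  (not all equal)
t=9: [647, 684, 653, 574]  (not all equal)
t=10: [534, 588, 539, 506]  (not all equal)
t=11: [347, 374, 351, 313]  (not all equal)
t=12: [640, 605, 643, 935]  (not all equal)
t=13: [392, 518, 394, 390]  (not all equal)
t=14: [124, 142, 126, 46]  (not all equal)
t=15: [474, 526, 476, 454]  (not all equal)
t=16: [231, 251, 232, 197]  (not all equal)
t=17: [717, 741, 718, 701]  (not all equal)
t=18: [702, 715, 702, 685]  (not all equal)
t=19: [664, 676, 664, 654]  (not all equal)
t=20: [592, 600, 592, 583]  (not all equal)
t=21: [446, 453, 446, 440]  (not all equal)
t=22: [155, 160, 155, 150]  (not all equal)
t=23: [574, 577, 574, 570]  (not all equal)
t=24: [410, 413, 410, 408]  (not all equal)
t=25: [83, 85, 83, 81]  (not all equal)
t=26: [430, 431, 430, 428]  (not all equal)
t=27: [122, 123, 122, 121]  (not all equal)
t=28: [508, 508, 508, 507]  (not all equal)
t=29: [278, 279, 278, 278]  (not all equal)
t=30: [820, 820, 820, 820]  (all equal)

Answer: 30
Key observation: Synchronization is absorbing here: once all nodes are equal they stay equal, and step 30 is the first all-equal step.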